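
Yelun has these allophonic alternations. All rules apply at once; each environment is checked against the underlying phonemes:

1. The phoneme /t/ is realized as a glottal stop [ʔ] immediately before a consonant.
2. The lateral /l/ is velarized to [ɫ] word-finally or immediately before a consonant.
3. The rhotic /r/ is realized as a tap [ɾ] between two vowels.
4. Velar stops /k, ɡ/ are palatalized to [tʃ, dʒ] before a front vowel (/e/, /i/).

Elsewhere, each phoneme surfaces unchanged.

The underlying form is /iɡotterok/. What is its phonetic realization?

/i/ — not in any rule's target class → [i].
/ɡ/ (between /i/ and /o/) fails the environment for rule 4, so it stays [ɡ].
/o/ (between /ɡ/ and /t/): no rule targets it → [o].
/t/ meets the environment for rule 1 (immediately before a consonant) → [ʔ].
/t/ (between /t/ and /e/): rule 1 targets it, but not immediately before a consonant → unchanged [t].
/e/ stays [e].
Rule 3 applies to /r/ (between /e/ and /o/: between two vowels) → [ɾ].
/o/ (between /r/ and /k/): no rule targets it → [o].
/k/ (word-final) is in the target of rule 4 but the environment (before a front vowel) is not met → [k].

[iɡoʔteɾok]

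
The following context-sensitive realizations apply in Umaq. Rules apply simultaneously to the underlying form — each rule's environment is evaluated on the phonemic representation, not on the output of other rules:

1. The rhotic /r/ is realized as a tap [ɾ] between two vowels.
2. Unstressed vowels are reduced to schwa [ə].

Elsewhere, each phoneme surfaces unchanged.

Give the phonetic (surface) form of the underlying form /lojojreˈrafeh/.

[ləjəjrəˈɾafəh]

/l/ (word-initial): no rule targets it → [l].
/o/ meets the environment for rule 2 (in an unstressed syllable) → [ə].
/j/ — not in any rule's target class → [j].
/o/ (between /j/ and /j/): in an unstressed syllable, so rule 2 applies → [ə].
/j/ (between /o/ and /r/) is unaffected → [j].
/r/ — between /j/ and /e/; rule 1 does not apply here → [r].
/e/ (between /r/ and /r/) occurs in an unstressed syllable → [ə] by rule 2.
/r/ — between /e/ and /a/, between two vowels — surfaces as [ɾ] (rule 1).
/a/ — between /r/ and /f/; rule 2 does not apply here → [a].
/f/ (between /a/ and /e/): no rule targets it → [f].
/e/ (between /f/ and /h/): in an unstressed syllable, so rule 2 applies → [ə].
/h/ stays [h].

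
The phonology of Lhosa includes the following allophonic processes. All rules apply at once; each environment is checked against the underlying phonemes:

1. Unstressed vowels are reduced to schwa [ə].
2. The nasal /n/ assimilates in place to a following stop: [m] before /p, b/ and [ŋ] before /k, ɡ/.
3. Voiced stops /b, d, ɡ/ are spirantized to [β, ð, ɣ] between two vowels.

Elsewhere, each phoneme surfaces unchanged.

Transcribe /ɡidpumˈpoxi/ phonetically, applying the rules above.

[ɡədpəmˈpoxə]

/ɡ/ — word-initial; rule 3 does not apply here → [ɡ].
/i/ (between /ɡ/ and /d/): in an unstressed syllable, so rule 1 applies → [ə].
/d/ — between /i/ and /p/; rule 3 does not apply here → [d].
/p/ (between /d/ and /u/) is unaffected → [p].
/u/ — between /p/ and /m/, in an unstressed syllable — surfaces as [ə] (rule 1).
/m/ (between /u/ and /p/) is unaffected → [m].
/p/ (between /m/ and /o/) is unaffected → [p].
/o/ — between /p/ and /x/; rule 1 does not apply here → [o].
/x/ stays [x].
/i/ — word-final, in an unstressed syllable — surfaces as [ə] (rule 1).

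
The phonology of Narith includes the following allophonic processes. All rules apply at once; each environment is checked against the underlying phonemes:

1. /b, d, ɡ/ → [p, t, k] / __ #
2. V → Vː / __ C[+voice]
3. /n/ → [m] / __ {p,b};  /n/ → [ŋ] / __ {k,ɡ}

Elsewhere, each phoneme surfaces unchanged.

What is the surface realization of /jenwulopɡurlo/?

/e/ — between /j/ and /n/, before a voiced consonant — surfaces as [eː] (rule 2).
/n/ (between /e/ and /w/) fails the environment for rule 3, so it stays [n].
Rule 2 applies to /u/ (between /w/ and /l/: before a voiced consonant) → [uː].
/o/ (between /l/ and /p/) fails the environment for rule 2, so it stays [o].
/ɡ/ (between /p/ and /u/) fails the environment for rule 1, so it stays [ɡ].
Rule 2 applies to /u/ (between /ɡ/ and /r/: before a voiced consonant) → [uː].
/o/ (word-final): rule 2 targets it, but not before a voiced consonant → unchanged [o].

[jeːnwuːlopɡuːrlo]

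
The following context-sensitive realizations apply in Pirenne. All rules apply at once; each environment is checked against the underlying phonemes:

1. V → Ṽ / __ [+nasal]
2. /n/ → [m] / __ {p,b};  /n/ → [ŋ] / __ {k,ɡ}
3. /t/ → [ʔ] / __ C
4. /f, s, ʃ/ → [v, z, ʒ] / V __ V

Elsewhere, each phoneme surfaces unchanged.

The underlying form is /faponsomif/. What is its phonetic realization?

[fapõnsõmif]

/f/ (word-initial) is in the target of rule 4 but the environment (between two vowels) is not met → [f].
/a/ (between /f/ and /p/) is in the target of rule 1 but the environment (before a nasal consonant) is not met → [a].
/p/ (between /a/ and /o/): no rule targets it → [p].
/o/ (between /p/ and /n/): before a nasal consonant, so rule 1 applies → [õ].
/n/ (between /o/ and /s/) is in the target of rule 2 but the environment (before a labial or velar stop) is not met → [n].
/s/ (between /n/ and /o/) is in the target of rule 4 but the environment (between two vowels) is not met → [s].
/o/ meets the environment for rule 1 (before a nasal consonant) → [õ].
/m/ (between /o/ and /i/): no rule targets it → [m].
/i/ (between /m/ and /f/) is in the target of rule 1 but the environment (before a nasal consonant) is not met → [i].
/f/ — word-final; rule 4 does not apply here → [f].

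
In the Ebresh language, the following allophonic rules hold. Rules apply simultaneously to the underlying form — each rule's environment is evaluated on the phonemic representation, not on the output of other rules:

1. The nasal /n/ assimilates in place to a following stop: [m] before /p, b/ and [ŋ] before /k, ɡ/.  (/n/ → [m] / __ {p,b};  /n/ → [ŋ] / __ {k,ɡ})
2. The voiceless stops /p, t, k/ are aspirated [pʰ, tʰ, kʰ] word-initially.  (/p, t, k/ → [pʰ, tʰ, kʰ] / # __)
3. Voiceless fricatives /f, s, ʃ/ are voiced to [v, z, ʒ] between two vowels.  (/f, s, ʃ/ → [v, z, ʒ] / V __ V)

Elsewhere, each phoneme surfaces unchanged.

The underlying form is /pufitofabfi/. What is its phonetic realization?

[pʰuvitovabfi]

/p/ (word-initial): word-initially, so rule 2 applies → [pʰ].
/u/ (between /p/ and /f/) is unaffected → [u].
/f/ (between /u/ and /i/) occurs between two vowels → [v] by rule 3.
/i/ (between /f/ and /t/): no rule targets it → [i].
/t/ — between /i/ and /o/; rule 2 does not apply here → [t].
/o/ (between /t/ and /f/): no rule targets it → [o].
Rule 3 applies to /f/ (between /o/ and /a/: between two vowels) → [v].
/a/ — not in any rule's target class → [a].
/b/ — not in any rule's target class → [b].
/f/ (between /b/ and /i/): rule 3 targets it, but not between two vowels → unchanged [f].
/i/ (word-final) is unaffected → [i].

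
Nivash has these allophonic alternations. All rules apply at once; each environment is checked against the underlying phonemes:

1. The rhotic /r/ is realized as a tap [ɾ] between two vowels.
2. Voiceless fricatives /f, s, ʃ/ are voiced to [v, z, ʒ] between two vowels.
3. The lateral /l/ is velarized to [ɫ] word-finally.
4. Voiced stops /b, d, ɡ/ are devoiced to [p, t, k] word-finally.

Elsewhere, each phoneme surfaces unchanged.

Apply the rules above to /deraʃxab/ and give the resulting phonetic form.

[deɾaʃxap]

/d/ (word-initial): rule 4 targets it, but not word-finally → unchanged [d].
/e/ (between /d/ and /r/): no rule targets it → [e].
/r/ meets the environment for rule 1 (between two vowels) → [ɾ].
/a/ (between /r/ and /ʃ/): no rule targets it → [a].
/ʃ/ — between /a/ and /x/; rule 2 does not apply here → [ʃ].
/x/ stays [x].
/a/ (between /x/ and /b/): no rule targets it → [a].
/b/ — word-final, word-finally — surfaces as [p] (rule 4).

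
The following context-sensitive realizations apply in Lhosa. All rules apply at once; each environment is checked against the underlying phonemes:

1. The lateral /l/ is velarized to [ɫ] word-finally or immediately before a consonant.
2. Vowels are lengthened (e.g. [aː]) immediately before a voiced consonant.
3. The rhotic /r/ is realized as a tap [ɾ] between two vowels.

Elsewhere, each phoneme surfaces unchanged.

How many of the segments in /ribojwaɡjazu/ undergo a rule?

Segments that undergo a rule: /i/ → [iː] (rule 2); /o/ → [oː] (rule 2); /a/ → [aː] (rule 2); /a/ → [aː] (rule 2).
All other segments surface unchanged.

4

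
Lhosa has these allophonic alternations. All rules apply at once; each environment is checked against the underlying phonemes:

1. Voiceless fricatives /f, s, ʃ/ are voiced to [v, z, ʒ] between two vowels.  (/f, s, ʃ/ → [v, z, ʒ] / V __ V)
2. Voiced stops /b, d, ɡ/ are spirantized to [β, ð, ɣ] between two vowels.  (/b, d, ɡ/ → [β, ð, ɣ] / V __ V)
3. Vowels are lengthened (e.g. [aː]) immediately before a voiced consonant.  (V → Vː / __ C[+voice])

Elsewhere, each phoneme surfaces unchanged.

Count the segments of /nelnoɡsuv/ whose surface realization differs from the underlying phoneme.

Segments that undergo a rule: /e/ → [eː] (rule 3); /o/ → [oː] (rule 3); /u/ → [uː] (rule 3).
All other segments surface unchanged.

3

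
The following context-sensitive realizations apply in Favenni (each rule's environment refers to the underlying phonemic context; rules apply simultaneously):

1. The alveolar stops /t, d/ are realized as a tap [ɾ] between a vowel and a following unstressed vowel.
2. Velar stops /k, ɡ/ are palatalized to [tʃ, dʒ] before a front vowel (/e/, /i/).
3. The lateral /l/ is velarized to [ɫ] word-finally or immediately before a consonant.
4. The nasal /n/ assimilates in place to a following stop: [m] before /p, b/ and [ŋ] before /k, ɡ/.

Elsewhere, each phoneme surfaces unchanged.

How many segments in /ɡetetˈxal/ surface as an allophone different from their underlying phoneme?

Segments that undergo a rule: /ɡ/ → [dʒ] (rule 2); /t/ → [ɾ] (rule 1); /l/ → [ɫ] (rule 3).
All other segments surface unchanged.

3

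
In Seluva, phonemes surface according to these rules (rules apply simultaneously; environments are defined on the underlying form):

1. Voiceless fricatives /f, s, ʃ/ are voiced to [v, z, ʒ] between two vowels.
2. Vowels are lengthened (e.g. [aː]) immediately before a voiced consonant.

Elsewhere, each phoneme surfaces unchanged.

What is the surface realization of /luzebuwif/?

[luːzeːbuːwif]

/l/ (word-initial): no rule targets it → [l].
/u/ — between /l/ and /z/, before a voiced consonant — surfaces as [uː] (rule 2).
/z/ (between /u/ and /e/) is unaffected → [z].
/e/ — between /z/ and /b/, before a voiced consonant — surfaces as [eː] (rule 2).
/b/ — not in any rule's target class → [b].
Rule 2 applies to /u/ (between /b/ and /w/: before a voiced consonant) → [uː].
/w/ stays [w].
/i/ — between /w/ and /f/; rule 2 does not apply here → [i].
/f/ — word-final; rule 1 does not apply here → [f].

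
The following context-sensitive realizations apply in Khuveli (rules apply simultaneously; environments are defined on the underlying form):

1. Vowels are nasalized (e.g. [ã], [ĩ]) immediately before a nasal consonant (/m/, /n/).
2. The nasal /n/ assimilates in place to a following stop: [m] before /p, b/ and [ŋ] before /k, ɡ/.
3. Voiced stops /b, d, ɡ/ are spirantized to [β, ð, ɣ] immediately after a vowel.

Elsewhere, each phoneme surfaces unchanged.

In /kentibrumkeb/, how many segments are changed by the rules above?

Segments that undergo a rule: /e/ → [ẽ] (rule 1); /b/ → [β] (rule 3); /u/ → [ũ] (rule 1); /b/ → [β] (rule 3).
All other segments surface unchanged.

4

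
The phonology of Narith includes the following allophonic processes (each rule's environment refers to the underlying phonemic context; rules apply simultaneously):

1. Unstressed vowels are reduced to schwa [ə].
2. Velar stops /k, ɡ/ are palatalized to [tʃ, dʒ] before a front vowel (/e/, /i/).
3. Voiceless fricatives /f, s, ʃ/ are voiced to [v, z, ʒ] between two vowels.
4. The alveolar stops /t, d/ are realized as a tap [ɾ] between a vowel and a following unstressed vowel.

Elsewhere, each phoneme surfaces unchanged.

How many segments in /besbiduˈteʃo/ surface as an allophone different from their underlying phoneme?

6

Segments that undergo a rule: /e/ → [ə] (rule 1); /i/ → [ə] (rule 1); /d/ → [ɾ] (rule 4); /u/ → [ə] (rule 1); /ʃ/ → [ʒ] (rule 3); /o/ → [ə] (rule 1).
All other segments surface unchanged.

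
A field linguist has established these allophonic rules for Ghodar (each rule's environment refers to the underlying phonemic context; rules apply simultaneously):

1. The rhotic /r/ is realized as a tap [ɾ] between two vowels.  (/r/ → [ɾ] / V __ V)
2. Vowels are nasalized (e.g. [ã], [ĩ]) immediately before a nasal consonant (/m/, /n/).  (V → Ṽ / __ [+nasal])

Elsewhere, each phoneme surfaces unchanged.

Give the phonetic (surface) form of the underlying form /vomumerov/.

/v/ stays [v].
/o/ meets the environment for rule 2 (before a nasal consonant) → [õ].
/m/ stays [m].
/u/ — between /m/ and /m/, before a nasal consonant — surfaces as [ũ] (rule 2).
/m/ (between /u/ and /e/): no rule targets it → [m].
/e/ (between /m/ and /r/): rule 2 targets it, but not before a nasal consonant → unchanged [e].
/r/ (between /e/ and /o/) occurs between two vowels → [ɾ] by rule 1.
/o/ (between /r/ and /v/) is in the target of rule 2 but the environment (before a nasal consonant) is not met → [o].
/v/ (word-final): no rule targets it → [v].

[võmũmeɾov]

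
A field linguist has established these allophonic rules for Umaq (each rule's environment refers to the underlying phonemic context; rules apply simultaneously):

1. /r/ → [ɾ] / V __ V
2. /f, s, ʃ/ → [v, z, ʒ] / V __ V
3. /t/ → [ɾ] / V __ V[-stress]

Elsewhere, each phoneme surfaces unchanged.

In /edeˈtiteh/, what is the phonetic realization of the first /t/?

[t]

/t/ (between /e/ and /i/) fails the environment for rule 3, so it stays [t].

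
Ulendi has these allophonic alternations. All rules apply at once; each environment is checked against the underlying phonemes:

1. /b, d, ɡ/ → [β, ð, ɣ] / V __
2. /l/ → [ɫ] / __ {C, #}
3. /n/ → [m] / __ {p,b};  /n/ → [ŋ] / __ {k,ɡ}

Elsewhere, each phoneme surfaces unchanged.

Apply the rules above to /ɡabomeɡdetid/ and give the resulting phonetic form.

[ɡaβomeɣdetið]

/ɡ/ (word-initial) fails the environment for rule 1, so it stays [ɡ].
/b/ (between /a/ and /o/) occurs immediately after a vowel → [β] by rule 1.
/ɡ/ (between /e/ and /d/) occurs immediately after a vowel → [ɣ] by rule 1.
/d/ (between /ɡ/ and /e/) fails the environment for rule 1, so it stays [d].
Rule 1 applies to /d/ (word-final: immediately after a vowel) → [ð].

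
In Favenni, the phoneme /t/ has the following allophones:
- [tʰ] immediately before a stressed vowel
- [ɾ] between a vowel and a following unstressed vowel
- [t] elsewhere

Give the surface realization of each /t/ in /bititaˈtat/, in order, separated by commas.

[ɾ], [ɾ], [tʰ], [t]

Occurrence 1 (position 3): between a vowel and an unstressed vowel → [ɾ].
Occurrence 2 (position 5): between a vowel and an unstressed vowel → [ɾ].
Occurrence 3 (position 7): immediately before a stressed vowel → [tʰ].
Occurrence 4 (position 9): no conditioning environment matches → elsewhere allophone [t].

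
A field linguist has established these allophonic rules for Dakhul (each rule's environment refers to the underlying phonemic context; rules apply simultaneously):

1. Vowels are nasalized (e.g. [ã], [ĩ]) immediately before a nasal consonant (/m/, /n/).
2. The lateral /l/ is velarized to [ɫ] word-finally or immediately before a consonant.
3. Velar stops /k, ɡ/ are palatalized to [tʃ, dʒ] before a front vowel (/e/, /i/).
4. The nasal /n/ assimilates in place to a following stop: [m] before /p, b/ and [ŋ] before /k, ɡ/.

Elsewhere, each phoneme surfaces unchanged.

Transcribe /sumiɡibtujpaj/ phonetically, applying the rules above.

[sũmidʒibtujpaj]

/u/ meets the environment for rule 1 (before a nasal consonant) → [ũ].
/i/ — between /m/ and /ɡ/; rule 1 does not apply here → [i].
/ɡ/ (between /i/ and /i/) occurs before a front vowel → [dʒ] by rule 3.
/i/ (between /ɡ/ and /b/): rule 1 targets it, but not before a nasal consonant → unchanged [i].
/u/ (between /t/ and /j/): rule 1 targets it, but not before a nasal consonant → unchanged [u].
/a/ — between /p/ and /j/; rule 1 does not apply here → [a].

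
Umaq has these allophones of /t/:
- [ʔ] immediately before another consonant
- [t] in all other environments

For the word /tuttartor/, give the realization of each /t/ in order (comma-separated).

[t], [ʔ], [t], [t]

Occurrence 1 (position 1): no conditioning environment matches → elsewhere allophone [t].
Occurrence 2 (position 3): immediately before another consonant → [ʔ].
Occurrence 3 (position 4): no conditioning environment matches → elsewhere allophone [t].
Occurrence 4 (position 7): no conditioning environment matches → elsewhere allophone [t].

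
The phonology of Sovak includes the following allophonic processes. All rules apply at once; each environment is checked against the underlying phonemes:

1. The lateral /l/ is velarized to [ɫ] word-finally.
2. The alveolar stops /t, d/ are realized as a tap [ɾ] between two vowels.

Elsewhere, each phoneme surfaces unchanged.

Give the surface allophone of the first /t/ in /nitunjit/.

/t/ (between /i/ and /u/) occurs between two vowels → [ɾ] by rule 2.

[ɾ]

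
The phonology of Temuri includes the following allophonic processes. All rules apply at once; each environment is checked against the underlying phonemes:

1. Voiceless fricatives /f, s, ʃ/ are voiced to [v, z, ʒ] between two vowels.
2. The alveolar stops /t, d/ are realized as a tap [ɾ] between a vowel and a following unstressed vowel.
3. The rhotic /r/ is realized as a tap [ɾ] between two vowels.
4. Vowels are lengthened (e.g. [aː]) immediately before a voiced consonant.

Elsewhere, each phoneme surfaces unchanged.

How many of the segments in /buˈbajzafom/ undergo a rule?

4

Segments that undergo a rule: /u/ → [uː] (rule 4); /a/ → [aː] (rule 4); /f/ → [v] (rule 1); /o/ → [oː] (rule 4).
All other segments surface unchanged.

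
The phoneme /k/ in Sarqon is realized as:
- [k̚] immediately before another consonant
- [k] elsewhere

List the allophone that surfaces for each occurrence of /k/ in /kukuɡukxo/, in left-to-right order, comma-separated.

Occurrence 1 (position 1): no conditioning environment matches → elsewhere allophone [k].
Occurrence 2 (position 3): no conditioning environment matches → elsewhere allophone [k].
Occurrence 3 (position 7): immediately before another consonant → [k̚].

[k], [k], [k̚]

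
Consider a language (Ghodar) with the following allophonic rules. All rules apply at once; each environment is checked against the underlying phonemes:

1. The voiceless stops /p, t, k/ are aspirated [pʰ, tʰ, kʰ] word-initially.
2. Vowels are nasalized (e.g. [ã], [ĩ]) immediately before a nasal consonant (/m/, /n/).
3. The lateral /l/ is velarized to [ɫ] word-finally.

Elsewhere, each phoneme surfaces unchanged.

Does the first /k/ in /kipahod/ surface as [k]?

/k/ meets the environment for rule 1 (word-initially) → [kʰ].
The actual realization is [kʰ], not [k].

No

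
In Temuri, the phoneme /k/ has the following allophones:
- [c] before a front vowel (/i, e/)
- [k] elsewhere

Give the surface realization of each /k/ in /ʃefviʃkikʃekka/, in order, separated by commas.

[c], [k], [k], [k]

Occurrence 1 (position 7): before a front vowel → [c].
Occurrence 2 (position 9): no conditioning environment matches → elsewhere allophone [k].
Occurrence 3 (position 12): no conditioning environment matches → elsewhere allophone [k].
Occurrence 4 (position 13): no conditioning environment matches → elsewhere allophone [k].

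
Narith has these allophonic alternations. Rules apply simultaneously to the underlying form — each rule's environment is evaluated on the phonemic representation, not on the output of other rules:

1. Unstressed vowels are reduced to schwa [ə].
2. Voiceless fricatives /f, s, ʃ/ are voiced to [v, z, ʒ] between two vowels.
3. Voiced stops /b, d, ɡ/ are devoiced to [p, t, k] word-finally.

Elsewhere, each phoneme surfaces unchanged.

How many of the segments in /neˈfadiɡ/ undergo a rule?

4

Segments that undergo a rule: /e/ → [ə] (rule 1); /f/ → [v] (rule 2); /i/ → [ə] (rule 1); /ɡ/ → [k] (rule 3).
All other segments surface unchanged.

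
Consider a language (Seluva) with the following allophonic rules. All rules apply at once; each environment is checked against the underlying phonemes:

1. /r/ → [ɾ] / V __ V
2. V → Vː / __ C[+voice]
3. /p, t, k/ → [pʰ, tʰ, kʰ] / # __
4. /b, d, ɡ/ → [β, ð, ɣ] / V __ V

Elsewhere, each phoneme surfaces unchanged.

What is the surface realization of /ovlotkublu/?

/o/ (word-initial): before a voiced consonant, so rule 2 applies → [oː].
/o/ (between /l/ and /t/) is in the target of rule 2 but the environment (before a voiced consonant) is not met → [o].
/t/ (between /o/ and /k/) fails the environment for rule 3, so it stays [t].
/k/ — between /t/ and /u/; rule 3 does not apply here → [k].
/u/ meets the environment for rule 2 (before a voiced consonant) → [uː].
/b/ — between /u/ and /l/; rule 4 does not apply here → [b].
/u/ (word-final) is in the target of rule 2 but the environment (before a voiced consonant) is not met → [u].

[oːvlotkuːblu]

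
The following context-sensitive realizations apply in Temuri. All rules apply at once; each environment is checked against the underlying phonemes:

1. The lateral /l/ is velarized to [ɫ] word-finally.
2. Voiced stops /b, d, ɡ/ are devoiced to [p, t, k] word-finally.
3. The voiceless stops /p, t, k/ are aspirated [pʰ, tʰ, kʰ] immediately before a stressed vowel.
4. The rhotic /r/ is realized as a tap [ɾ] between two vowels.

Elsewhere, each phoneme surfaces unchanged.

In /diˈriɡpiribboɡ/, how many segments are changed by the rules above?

3

Segments that undergo a rule: /r/ → [ɾ] (rule 4); /r/ → [ɾ] (rule 4); /ɡ/ → [k] (rule 2).
All other segments surface unchanged.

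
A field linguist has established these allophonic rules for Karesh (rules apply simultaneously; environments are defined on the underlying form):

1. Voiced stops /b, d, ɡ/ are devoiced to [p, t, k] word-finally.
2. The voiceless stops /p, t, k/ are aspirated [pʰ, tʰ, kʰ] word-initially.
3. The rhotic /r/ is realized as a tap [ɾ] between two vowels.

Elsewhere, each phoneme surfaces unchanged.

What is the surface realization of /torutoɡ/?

/t/ (word-initial): word-initially, so rule 2 applies → [tʰ].
/o/ stays [o].
/r/ (between /o/ and /u/): between two vowels, so rule 3 applies → [ɾ].
/u/ (between /r/ and /t/) is unaffected → [u].
/t/ (between /u/ and /o/) fails the environment for rule 2, so it stays [t].
/o/ stays [o].
/ɡ/ (word-final): word-finally, so rule 1 applies → [k].

[tʰoɾutok]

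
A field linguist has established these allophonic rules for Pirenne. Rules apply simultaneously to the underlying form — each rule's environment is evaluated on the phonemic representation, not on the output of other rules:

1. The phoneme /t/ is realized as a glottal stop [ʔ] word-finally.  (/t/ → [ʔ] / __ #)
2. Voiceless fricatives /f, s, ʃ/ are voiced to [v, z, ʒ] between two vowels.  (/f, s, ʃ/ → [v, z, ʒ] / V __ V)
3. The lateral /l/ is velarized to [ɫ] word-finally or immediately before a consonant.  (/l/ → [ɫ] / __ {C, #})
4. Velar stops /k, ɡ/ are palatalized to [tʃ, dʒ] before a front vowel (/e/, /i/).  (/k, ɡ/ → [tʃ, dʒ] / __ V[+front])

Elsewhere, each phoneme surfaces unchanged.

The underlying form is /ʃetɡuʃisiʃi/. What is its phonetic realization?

/ʃ/ (word-initial) fails the environment for rule 2, so it stays [ʃ].
/e/ — not in any rule's target class → [e].
/t/ (between /e/ and /ɡ/) fails the environment for rule 1, so it stays [t].
/ɡ/ (between /t/ and /u/) is in the target of rule 4 but the environment (before a front vowel) is not met → [ɡ].
/u/ (between /ɡ/ and /ʃ/): no rule targets it → [u].
Rule 2 applies to /ʃ/ (between /u/ and /i/: between two vowels) → [ʒ].
/i/ (between /ʃ/ and /s/) is unaffected → [i].
/s/ — between /i/ and /i/, between two vowels — surfaces as [z] (rule 2).
/i/ — not in any rule's target class → [i].
/ʃ/ (between /i/ and /i/) occurs between two vowels → [ʒ] by rule 2.
/i/ (word-final) is unaffected → [i].

[ʃetɡuʒiziʒi]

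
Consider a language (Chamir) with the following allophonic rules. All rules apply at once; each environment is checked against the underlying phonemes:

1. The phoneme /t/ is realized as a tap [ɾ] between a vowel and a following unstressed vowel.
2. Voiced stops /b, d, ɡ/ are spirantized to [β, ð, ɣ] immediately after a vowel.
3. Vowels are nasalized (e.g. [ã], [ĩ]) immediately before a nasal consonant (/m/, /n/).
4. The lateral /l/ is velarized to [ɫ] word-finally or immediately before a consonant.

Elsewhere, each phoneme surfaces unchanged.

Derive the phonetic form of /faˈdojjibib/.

[faˈðojjiβiβ]

/a/ (between /f/ and /d/): rule 3 targets it, but not before a nasal consonant → unchanged [a].
/d/ (between /a/ and /o/): immediately after a vowel, so rule 2 applies → [ð].
/o/ (between /d/ and /j/) is in the target of rule 3 but the environment (before a nasal consonant) is not met → [o].
/i/ (between /j/ and /b/) fails the environment for rule 3, so it stays [i].
/b/ meets the environment for rule 2 (immediately after a vowel) → [β].
/i/ — between /b/ and /b/; rule 3 does not apply here → [i].
/b/ (word-final): immediately after a vowel, so rule 2 applies → [β].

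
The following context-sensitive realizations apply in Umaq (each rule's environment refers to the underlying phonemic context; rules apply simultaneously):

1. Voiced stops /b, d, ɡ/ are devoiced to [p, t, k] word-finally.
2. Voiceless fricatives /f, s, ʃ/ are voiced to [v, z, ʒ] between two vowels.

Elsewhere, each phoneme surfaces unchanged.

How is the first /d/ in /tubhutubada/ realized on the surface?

[d]

/d/ — between /a/ and /a/; rule 1 does not apply here → [d].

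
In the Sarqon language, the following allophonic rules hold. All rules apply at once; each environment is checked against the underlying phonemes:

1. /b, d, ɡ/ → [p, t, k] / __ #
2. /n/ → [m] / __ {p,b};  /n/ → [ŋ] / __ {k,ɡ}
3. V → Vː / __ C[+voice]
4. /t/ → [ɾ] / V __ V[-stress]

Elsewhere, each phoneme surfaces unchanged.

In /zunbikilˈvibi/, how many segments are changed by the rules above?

Segments that undergo a rule: /u/ → [uː] (rule 3); /n/ → [m] (rule 2); /i/ → [iː] (rule 3); /i/ → [iː] (rule 3).
All other segments surface unchanged.

4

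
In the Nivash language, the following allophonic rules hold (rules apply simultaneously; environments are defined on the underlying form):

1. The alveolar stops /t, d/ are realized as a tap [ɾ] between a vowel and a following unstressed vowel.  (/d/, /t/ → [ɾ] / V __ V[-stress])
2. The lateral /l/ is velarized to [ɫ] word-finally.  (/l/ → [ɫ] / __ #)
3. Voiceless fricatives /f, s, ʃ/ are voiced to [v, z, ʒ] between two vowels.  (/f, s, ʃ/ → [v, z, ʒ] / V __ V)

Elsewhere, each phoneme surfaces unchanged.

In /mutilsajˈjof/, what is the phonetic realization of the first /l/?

[l]

/l/ (between /i/ and /s/) fails the environment for rule 2, so it stays [l].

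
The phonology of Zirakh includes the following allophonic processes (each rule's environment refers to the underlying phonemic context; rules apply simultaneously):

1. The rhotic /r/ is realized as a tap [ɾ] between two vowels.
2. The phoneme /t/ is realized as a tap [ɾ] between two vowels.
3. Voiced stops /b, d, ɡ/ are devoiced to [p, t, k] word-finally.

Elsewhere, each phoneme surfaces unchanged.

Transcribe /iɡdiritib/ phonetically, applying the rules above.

[iɡdiɾiɾip]

/i/ (word-initial): no rule targets it → [i].
/ɡ/ (between /i/ and /d/) fails the environment for rule 3, so it stays [ɡ].
/d/ (between /ɡ/ and /i/) is in the target of rule 3 but the environment (word-finally) is not met → [d].
/i/ (between /d/ and /r/): no rule targets it → [i].
/r/ (between /i/ and /i/) occurs between two vowels → [ɾ] by rule 1.
/i/ (between /r/ and /t/) is unaffected → [i].
/t/ (between /i/ and /i/) occurs between two vowels → [ɾ] by rule 2.
/i/ stays [i].
/b/ meets the environment for rule 3 (word-finally) → [p].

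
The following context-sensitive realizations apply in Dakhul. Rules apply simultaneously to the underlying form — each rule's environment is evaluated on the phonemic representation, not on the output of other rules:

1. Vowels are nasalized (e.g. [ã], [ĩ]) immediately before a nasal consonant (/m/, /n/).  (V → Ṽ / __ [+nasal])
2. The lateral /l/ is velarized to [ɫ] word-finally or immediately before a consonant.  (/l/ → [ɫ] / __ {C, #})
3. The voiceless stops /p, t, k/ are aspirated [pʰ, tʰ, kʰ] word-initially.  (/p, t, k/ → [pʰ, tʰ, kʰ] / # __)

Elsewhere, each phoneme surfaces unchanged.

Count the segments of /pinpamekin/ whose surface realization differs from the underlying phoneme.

Segments that undergo a rule: /p/ → [pʰ] (rule 3); /i/ → [ĩ] (rule 1); /a/ → [ã] (rule 1); /i/ → [ĩ] (rule 1).
All other segments surface unchanged.

4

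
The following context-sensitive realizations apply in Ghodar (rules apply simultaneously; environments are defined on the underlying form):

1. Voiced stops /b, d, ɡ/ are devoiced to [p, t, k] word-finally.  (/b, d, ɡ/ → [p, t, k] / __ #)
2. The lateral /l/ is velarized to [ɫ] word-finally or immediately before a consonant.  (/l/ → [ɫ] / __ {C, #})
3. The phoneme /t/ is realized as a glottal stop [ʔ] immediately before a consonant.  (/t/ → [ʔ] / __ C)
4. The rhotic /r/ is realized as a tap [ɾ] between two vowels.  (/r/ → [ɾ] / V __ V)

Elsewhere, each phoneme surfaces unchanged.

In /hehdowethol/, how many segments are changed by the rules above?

Segments that undergo a rule: /t/ → [ʔ] (rule 3); /l/ → [ɫ] (rule 2).
All other segments surface unchanged.

2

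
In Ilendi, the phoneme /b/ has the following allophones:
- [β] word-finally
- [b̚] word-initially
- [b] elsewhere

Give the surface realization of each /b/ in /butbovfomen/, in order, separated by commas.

Occurrence 1 (position 1): word-initially → [b̚].
Occurrence 2 (position 4): no conditioning environment matches → elsewhere allophone [b].

[b̚], [b]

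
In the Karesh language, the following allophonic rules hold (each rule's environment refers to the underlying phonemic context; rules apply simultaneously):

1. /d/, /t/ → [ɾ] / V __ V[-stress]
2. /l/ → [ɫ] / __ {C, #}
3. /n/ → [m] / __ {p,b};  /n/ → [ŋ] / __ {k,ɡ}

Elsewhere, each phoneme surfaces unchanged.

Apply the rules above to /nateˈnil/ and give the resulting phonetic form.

[naɾeˈniɫ]

/n/ (word-initial) is in the target of rule 3 but the environment (before a labial or velar stop) is not met → [n].
/t/ meets the environment for rule 1 (between a vowel and a following unstressed vowel) → [ɾ].
/n/ (between /e/ and /i/) is in the target of rule 3 but the environment (before a labial or velar stop) is not met → [n].
/l/ (word-final) occurs word-finally or immediately before a consonant → [ɫ] by rule 2.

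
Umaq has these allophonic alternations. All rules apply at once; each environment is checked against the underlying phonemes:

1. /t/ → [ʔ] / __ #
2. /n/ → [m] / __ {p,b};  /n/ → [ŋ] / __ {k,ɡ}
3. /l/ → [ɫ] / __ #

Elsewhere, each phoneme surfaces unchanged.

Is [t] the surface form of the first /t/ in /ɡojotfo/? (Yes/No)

/t/ — between /o/ and /f/; rule 1 does not apply here → [t].
The actual realization is [t], which matches [t].

Yes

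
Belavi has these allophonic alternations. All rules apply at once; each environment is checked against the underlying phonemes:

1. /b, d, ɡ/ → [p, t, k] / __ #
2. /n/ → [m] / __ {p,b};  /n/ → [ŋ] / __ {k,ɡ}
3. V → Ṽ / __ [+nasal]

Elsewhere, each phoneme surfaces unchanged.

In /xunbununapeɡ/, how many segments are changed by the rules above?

Segments that undergo a rule: /u/ → [ũ] (rule 3); /n/ → [m] (rule 2); /u/ → [ũ] (rule 3); /u/ → [ũ] (rule 3); /ɡ/ → [k] (rule 1).
All other segments surface unchanged.

5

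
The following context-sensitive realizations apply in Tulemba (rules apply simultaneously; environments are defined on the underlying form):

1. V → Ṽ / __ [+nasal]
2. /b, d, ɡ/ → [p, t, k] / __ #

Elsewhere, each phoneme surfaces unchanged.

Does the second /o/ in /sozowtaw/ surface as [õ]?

No

/o/ (between /z/ and /w/): rule 1 targets it, but not before a nasal consonant → unchanged [o].
The actual realization is [o], not [õ].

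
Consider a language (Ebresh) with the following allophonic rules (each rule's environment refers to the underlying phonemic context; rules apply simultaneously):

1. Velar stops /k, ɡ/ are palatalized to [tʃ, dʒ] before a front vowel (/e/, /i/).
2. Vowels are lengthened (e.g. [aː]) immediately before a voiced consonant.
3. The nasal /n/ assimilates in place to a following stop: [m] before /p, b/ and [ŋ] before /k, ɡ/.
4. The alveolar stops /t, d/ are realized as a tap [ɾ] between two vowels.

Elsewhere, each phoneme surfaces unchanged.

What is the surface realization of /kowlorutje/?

[koːwloːrutje]

/k/ (word-initial) is in the target of rule 1 but the environment (before a front vowel) is not met → [k].
Rule 2 applies to /o/ (between /k/ and /w/: before a voiced consonant) → [oː].
/o/ (between /l/ and /r/) occurs before a voiced consonant → [oː] by rule 2.
/u/ (between /r/ and /t/): rule 2 targets it, but not before a voiced consonant → unchanged [u].
/t/ — between /u/ and /j/; rule 4 does not apply here → [t].
/e/ (word-final): rule 2 targets it, but not before a voiced consonant → unchanged [e].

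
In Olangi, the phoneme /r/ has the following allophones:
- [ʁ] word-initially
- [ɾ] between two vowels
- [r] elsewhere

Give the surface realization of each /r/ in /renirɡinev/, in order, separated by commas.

[ʁ], [r]

Occurrence 1 (position 1): word-initially → [ʁ].
Occurrence 2 (position 5): no conditioning environment matches → elsewhere allophone [r].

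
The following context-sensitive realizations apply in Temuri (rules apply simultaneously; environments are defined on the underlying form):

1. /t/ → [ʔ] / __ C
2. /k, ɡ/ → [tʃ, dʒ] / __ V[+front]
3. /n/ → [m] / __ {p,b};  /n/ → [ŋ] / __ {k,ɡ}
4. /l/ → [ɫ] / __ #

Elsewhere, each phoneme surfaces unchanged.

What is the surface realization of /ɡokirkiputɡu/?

/ɡ/ (word-initial) fails the environment for rule 2, so it stays [ɡ].
/o/ (between /ɡ/ and /k/) is unaffected → [o].
Rule 2 applies to /k/ (between /o/ and /i/: before a front vowel) → [tʃ].
/i/ (between /k/ and /r/): no rule targets it → [i].
/r/ — not in any rule's target class → [r].
/k/ (between /r/ and /i/): before a front vowel, so rule 2 applies → [tʃ].
/i/ — not in any rule's target class → [i].
/p/ (between /i/ and /u/) is unaffected → [p].
/u/ stays [u].
Rule 1 applies to /t/ (between /u/ and /ɡ/: immediately before a consonant) → [ʔ].
/ɡ/ (between /t/ and /u/): rule 2 targets it, but not before a front vowel → unchanged [ɡ].
/u/ stays [u].

[ɡotʃirtʃipuʔɡu]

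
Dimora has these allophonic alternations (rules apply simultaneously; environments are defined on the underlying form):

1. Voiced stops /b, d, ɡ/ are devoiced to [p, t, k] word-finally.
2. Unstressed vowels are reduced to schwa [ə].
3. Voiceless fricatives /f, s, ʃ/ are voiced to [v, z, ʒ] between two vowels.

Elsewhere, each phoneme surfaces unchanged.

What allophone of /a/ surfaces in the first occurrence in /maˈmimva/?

[ə]

/a/ — between /m/ and /m/, in an unstressed syllable — surfaces as [ə] (rule 2).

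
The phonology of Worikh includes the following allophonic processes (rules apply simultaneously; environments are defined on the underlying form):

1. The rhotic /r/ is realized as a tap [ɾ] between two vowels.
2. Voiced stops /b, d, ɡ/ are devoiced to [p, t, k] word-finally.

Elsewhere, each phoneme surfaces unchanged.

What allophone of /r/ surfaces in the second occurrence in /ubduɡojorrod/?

[r]

/r/ (between /r/ and /o/): rule 1 targets it, but not between two vowels → unchanged [r].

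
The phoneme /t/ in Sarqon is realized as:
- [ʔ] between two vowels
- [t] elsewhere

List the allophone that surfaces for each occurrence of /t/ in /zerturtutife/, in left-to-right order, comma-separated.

[t], [t], [ʔ]

Occurrence 1 (position 4): no conditioning environment matches → elsewhere allophone [t].
Occurrence 2 (position 7): no conditioning environment matches → elsewhere allophone [t].
Occurrence 3 (position 9): between two vowels → [ʔ].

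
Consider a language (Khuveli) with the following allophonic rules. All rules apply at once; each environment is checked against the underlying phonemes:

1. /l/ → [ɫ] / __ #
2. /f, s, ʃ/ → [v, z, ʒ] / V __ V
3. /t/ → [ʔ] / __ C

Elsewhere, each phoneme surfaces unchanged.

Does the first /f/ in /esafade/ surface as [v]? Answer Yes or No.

/f/ (between /a/ and /a/): between two vowels, so rule 2 applies → [v].
The actual realization is [v], which matches [v].

Yes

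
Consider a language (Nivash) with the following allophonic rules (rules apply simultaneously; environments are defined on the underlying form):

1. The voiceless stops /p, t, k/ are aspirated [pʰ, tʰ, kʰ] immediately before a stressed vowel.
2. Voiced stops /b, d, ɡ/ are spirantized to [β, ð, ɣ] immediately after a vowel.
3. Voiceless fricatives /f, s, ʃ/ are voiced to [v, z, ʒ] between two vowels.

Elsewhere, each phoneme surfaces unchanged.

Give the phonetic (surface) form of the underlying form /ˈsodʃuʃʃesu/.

[ˈsoðʃuʃʃezu]

/s/ (word-initial) fails the environment for rule 3, so it stays [s].
/o/ (between /s/ and /d/): no rule targets it → [o].
/d/ — between /o/ and /ʃ/, immediately after a vowel — surfaces as [ð] (rule 2).
/ʃ/ — between /d/ and /u/; rule 3 does not apply here → [ʃ].
/u/ — not in any rule's target class → [u].
/ʃ/ (between /u/ and /ʃ/) fails the environment for rule 3, so it stays [ʃ].
/ʃ/ (between /ʃ/ and /e/): rule 3 targets it, but not between two vowels → unchanged [ʃ].
/e/ — not in any rule's target class → [e].
/s/ — between /e/ and /u/, between two vowels — surfaces as [z] (rule 3).
/u/ (word-final): no rule targets it → [u].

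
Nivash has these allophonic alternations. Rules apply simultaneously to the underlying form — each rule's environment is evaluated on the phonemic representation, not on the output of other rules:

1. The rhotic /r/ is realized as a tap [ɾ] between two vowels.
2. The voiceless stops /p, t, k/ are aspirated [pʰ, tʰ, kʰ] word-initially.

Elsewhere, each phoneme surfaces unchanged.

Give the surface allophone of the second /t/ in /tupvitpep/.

/t/ — between /i/ and /p/; rule 2 does not apply here → [t].

[t]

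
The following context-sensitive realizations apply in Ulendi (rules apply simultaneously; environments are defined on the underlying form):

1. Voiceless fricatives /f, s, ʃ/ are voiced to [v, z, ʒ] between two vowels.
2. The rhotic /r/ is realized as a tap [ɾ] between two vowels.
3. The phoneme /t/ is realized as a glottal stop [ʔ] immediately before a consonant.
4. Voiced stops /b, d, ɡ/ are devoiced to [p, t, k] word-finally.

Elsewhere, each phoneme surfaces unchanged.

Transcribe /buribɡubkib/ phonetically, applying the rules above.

[buɾibɡubkip]

/b/ (word-initial) is in the target of rule 4 but the environment (word-finally) is not met → [b].
/u/ (between /b/ and /r/) is unaffected → [u].
Rule 2 applies to /r/ (between /u/ and /i/: between two vowels) → [ɾ].
/i/ — not in any rule's target class → [i].
/b/ (between /i/ and /ɡ/) fails the environment for rule 4, so it stays [b].
/ɡ/ (between /b/ and /u/) fails the environment for rule 4, so it stays [ɡ].
/u/ (between /ɡ/ and /b/): no rule targets it → [u].
/b/ (between /u/ and /k/) fails the environment for rule 4, so it stays [b].
/k/ (between /b/ and /i/) is unaffected → [k].
/i/ (between /k/ and /b/): no rule targets it → [i].
/b/ (word-final) occurs word-finally → [p] by rule 4.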